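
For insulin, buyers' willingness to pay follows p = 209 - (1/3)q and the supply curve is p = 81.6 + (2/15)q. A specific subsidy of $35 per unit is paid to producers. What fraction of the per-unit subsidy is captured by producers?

Producer share = 2/7

Pre-subsidy: 209 - (1/3)q = 81.6 + (2/15)q gives q* = 273 and p* = 118.
With the subsidy, sellers receive ps = pb + 35 for each unit, where pb is the price buyers pay.
On the curves, pb = 209 - (1/3)q and ps = 81.6 + (2/15)q; the wedge ps − pb = 35 gives 81.6 + (2/15)q − (209 - (1/3)q) = 35, so q' = 348.
Then pb = 209 − (1/3)·348 = 93 and ps = 81.6 + (2/15)·348 = 128.
Buyers' price falls by p* − pb = 118 − 93 = 25; sellers' price rises by ps − p* = 128 − 118 = 10.
So producers capture 10/35 = 2/7 of each unit of subsidy.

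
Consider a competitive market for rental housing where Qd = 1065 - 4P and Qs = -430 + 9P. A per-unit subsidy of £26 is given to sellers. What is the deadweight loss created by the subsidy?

Pre-subsidy: 1065 - 4P = -430 + 9P gives P* = 115, Q* = 605.
With the subsidy, sellers receive Ps = Pb + 26 for each unit, where Pb is the price buyers pay.
Supply in terms of Pb becomes Qs = -430 + 9(Pb + 26) = -196 + 9Pb. Setting this equal to demand: 1065 - 4Pb = -196 + 9Pb, so Pb = 97.
Sellers receive Ps = 97 + 26 = 123; Q' = 1065 − 4·97 = 677.
The subsidy expands output by 677 − 605 = 72 past the efficient level; on those units the gap between marginal cost and willingness to pay runs from 0 up to 26.
DWL = ½ × 26 × 72 = 936.

Deadweight loss = £936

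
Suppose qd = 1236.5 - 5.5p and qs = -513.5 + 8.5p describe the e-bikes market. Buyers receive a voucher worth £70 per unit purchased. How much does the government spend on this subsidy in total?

Government cost = £54792.5

Pre-subsidy: 1236.5 - 5.5p = -513.5 + 8.5p gives p* = 125, q* = 549.
With the rebate, buyers effectively pay pb = ps − 70, where ps is the price sellers receive.
Demand in terms of ps becomes qd = 1236.5 − 5.5(ps − 70) = 1621.5 - 5.5ps. Setting this equal to supply: 1621.5 - 5.5ps = -513.5 + 8.5ps, so ps = 152.5.
Buyers pay pb = 152.5 − 70 = 82.5; q' = -513.5 + 8.5·152.5 = 782.75.
Government outlay = subsidy × quantity = 70 × 782.75 = 54792.5.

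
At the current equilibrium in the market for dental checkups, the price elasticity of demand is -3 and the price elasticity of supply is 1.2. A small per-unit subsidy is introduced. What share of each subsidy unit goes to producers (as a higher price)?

Producer share = 5/7

For a small subsidy around the equilibrium, the benefit split depends on the relative slopes, which at a point are proportional to the elasticities.
Buyer share = εs/(εs + |εd|) = 1.2/(1.2 + 3) = 2/7; seller share = |εd|/(εs + |εd|) = 5/7.
So producers capture 5/7 of the subsidy.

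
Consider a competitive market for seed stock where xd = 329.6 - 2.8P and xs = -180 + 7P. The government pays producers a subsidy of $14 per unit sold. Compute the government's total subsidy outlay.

Pre-subsidy: 329.6 - 2.8P = -180 + 7P gives P* = 52, x* = 184.
With the subsidy, sellers receive Ps = Pb + 14 for each unit, where Pb is the price buyers pay.
Supply in terms of Pb becomes xs = -180 + 7(Pb + 14) = -82 + 7Pb. Setting this equal to demand: 329.6 - 2.8Pb = -82 + 7Pb, so Pb = 42.
Sellers receive Ps = 42 + 14 = 56; x' = 329.6 − 2.8·42 = 212.
Government outlay = subsidy × quantity = 14 × 212 = 2968.

Government cost = $2968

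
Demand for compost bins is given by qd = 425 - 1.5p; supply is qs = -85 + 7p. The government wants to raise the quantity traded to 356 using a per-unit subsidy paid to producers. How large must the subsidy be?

Required subsidy s = 17 per unit

At q = 356, invert demand for the buyer price: pb = (425 − 356)/1.5 = 46; invert supply for the seller price: ps = (356 − (-85))/7 = 63.
The subsidy must fill the gap: s = ps − pb = 63 − 46 = 17.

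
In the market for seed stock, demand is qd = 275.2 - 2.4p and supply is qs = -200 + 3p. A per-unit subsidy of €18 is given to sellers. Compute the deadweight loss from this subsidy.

Deadweight loss = €216

Pre-subsidy: 275.2 - 2.4p = -200 + 3p gives p* = 88, q* = 64.
With the subsidy, sellers receive ps = pb + 18 for each unit, where pb is the price buyers pay.
Supply in terms of pb becomes qs = -200 + 3(pb + 18) = -146 + 3pb. Setting this equal to demand: 275.2 - 2.4pb = -146 + 3pb, so pb = 78.
Sellers receive ps = 78 + 18 = 96; q' = 275.2 − 2.4·78 = 88.
The subsidy expands output by 88 − 64 = 24 past the efficient level; on those units the gap between marginal cost and willingness to pay runs from 0 up to 18.
DWL = ½ × 18 × 24 = 216.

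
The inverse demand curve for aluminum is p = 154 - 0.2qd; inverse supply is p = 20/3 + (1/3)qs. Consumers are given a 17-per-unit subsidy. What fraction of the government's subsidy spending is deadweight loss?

DWL / government spending = 3/58

Pre-subsidy: 154 - 0.2q = 20/3 + (1/3)q gives q* = 276.25 and p* = 98.75.
With the rebate, buyers effectively pay pb = ps − 17, where ps is the price sellers receive.
On the curves, pb = 154 - 0.2q and ps = 20/3 + (1/3)q; the wedge ps − pb = 17 gives 20/3 + (1/3)q − (154 - 0.2q) = 17, so q' = 308.125.
Then pb = 154 − 0.2·308.125 = 92.375 and ps = 20/3 + (1/3)·308.125 = 109.375.
ΔCS = ½(276.25 + 308.125)(98.75 − 92.375) = 1862.6953125; ΔPS = ½(276.25 + 308.125)(109.375 − 98.75) = 3104.4921875.
Government spending = 17 × 308.125 = 5238.125.
DWL = ½ × 17 × (308.125 − 276.25) = 270.9375; fraction = 270.9375 / 5238.125 = 3/58.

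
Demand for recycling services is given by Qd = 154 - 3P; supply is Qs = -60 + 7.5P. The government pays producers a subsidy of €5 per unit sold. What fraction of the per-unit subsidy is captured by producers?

Producer share = 2/7

Pre-subsidy: 154 - 3P = -60 + 7.5P gives P* = 428/21, Q* = 650/7.
With the subsidy, sellers receive Ps = Pb + 5 for each unit, where Pb is the price buyers pay.
Supply in terms of Pb becomes Qs = -60 + 7.5(Pb + 5) = -22.5 + 7.5Pb. Setting this equal to demand: 154 - 3Pb = -22.5 + 7.5Pb, so Pb = 353/21.
Sellers receive Ps = 353/21 + 5 = 458/21; Q' = 154 − 3·(353/21) = 725/7.
Buyers' price falls by P* − Pb = 428/21 − 353/21 = 25/7; sellers' price rises by Ps − P* = 458/21 − 428/21 = 10/7.
So producers capture (10/7)/5 = 2/7 of each unit of subsidy.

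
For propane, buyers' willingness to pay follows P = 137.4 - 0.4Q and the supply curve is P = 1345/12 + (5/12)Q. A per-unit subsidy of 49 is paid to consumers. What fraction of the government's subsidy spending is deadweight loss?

DWL / government spending = 30/91

Pre-subsidy: 137.4 - 0.4Q = 1345/12 + (5/12)Q gives Q* = 31 and P* = 125.
With the rebate, buyers effectively pay Pb = Ps − 49, where Ps is the price sellers receive.
On the curves, Pb = 137.4 - 0.4Q and Ps = 1345/12 + (5/12)Q; the wedge Ps − Pb = 49 gives 1345/12 + (5/12)Q − (137.4 - 0.4Q) = 49, so Q' = 91.
Then Pb = 137.4 − 0.4·91 = 101 and Ps = 1345/12 + (5/12)·91 = 150.
ΔCS = ½(31 + 91)(125 − 101) = 1464; ΔPS = ½(31 + 91)(150 − 125) = 1525.
Government spending = 49 × 91 = 4459.
DWL = ½ × 49 × (91 − 31) = 1470; fraction = 1470 / 4459 = 30/91.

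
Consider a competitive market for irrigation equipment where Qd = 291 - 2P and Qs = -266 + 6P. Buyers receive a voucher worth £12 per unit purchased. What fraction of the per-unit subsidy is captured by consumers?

Consumer share = 0.75

Pre-subsidy: 291 - 2P = -266 + 6P gives P* = 69.625, Q* = 151.75.
With the rebate, buyers effectively pay Pb = Ps − 12, where Ps is the price sellers receive.
Demand in terms of Ps becomes Qd = 291 − 2(Ps − 12) = 315 - 2Ps. Setting this equal to supply: 315 - 2Ps = -266 + 6Ps, so Ps = 72.625.
Buyers pay Pb = 72.625 − 12 = 60.625; Q' = -266 + 6·72.625 = 169.75.
Buyers' price falls by P* − Pb = 69.625 − 60.625 = 9; sellers' price rises by Ps − P* = 72.625 − 69.625 = 3.
So consumers capture 9/12 = 0.75 of each unit of subsidy.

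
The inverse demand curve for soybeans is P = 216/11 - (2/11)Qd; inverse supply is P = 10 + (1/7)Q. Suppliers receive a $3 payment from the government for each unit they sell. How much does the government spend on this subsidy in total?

Government cost = $116.76

Pre-subsidy: 216/11 - (2/11)Q = 10 + (1/7)Q gives Q* = 29.68 and P* = 14.24.
With the subsidy, sellers receive Ps = Pb + 3 for each unit, where Pb is the price buyers pay.
On the curves, Pb = 216/11 - (2/11)Q and Ps = 10 + (1/7)Q; the wedge Ps − Pb = 3 gives 10 + (1/7)Q − (216/11 - (2/11)Q) = 3, so Q' = 38.92.
Then Pb = 216/11 − (2/11)·38.92 = 12.56 and Ps = 10 + (1/7)·38.92 = 15.56.
Government outlay = subsidy × quantity = 3 × 38.92 = 116.76.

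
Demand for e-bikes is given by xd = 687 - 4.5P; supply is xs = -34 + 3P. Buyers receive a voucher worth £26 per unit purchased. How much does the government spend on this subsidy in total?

Government cost = £7831.2

Pre-subsidy: 687 - 4.5P = -34 + 3P gives P* = 1442/15, x* = 254.4.
With the rebate, buyers effectively pay Pb = Ps − 26, where Ps is the price sellers receive.
Demand in terms of Ps becomes xd = 687 − 4.5(Ps − 26) = 804 - 4.5Ps. Setting this equal to supply: 804 - 4.5Ps = -34 + 3Ps, so Ps = 1676/15.
Buyers pay Pb = 1676/15 − 26 = 1286/15; x' = -34 + 3·(1676/15) = 301.2.
Government outlay = subsidy × quantity = 26 × 301.2 = 7831.2.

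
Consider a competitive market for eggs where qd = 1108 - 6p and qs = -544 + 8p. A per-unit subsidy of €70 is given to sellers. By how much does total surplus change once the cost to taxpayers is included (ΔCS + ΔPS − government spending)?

Net change in total surplus = -€8400

Pre-subsidy: 1108 - 6p = -544 + 8p gives p* = 118, q* = 400.
With the subsidy, sellers receive ps = pb + 70 for each unit, where pb is the price buyers pay.
Supply in terms of pb becomes qs = -544 + 8(pb + 70) = 16 + 8pb. Setting this equal to demand: 1108 - 6pb = 16 + 8pb, so pb = 78.
Sellers receive ps = 78 + 70 = 148; q' = 1108 − 6·78 = 640.
ΔCS = ½(400 + 640)(118 − 78) = 20800; ΔPS = ½(400 + 640)(148 − 118) = 15600.
Government spending = 70 × 640 = 44800.
Net change = 20800 + 15600 − 44800 = -8400. The loss equals the DWL triangle ½·70·240.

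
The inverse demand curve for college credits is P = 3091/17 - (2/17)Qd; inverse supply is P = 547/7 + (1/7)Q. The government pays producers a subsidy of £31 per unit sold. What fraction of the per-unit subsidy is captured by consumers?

Pre-subsidy: 3091/17 - (2/17)Q = 547/7 + (1/7)Q gives Q* = 398 and P* = 135.
With the subsidy, sellers receive Ps = Pb + 31 for each unit, where Pb is the price buyers pay.
On the curves, Pb = 3091/17 - (2/17)Q and Ps = 547/7 + (1/7)Q; the wedge Ps − Pb = 31 gives 547/7 + (1/7)Q − (3091/17 - (2/17)Q) = 31, so Q' = 517.
Then Pb = 3091/17 − (2/17)·517 = 121 and Ps = 547/7 + (1/7)·517 = 152.
Buyers' price falls by P* − Pb = 135 − 121 = 14; sellers' price rises by Ps − P* = 152 − 135 = 17.
So consumers capture 14/31 = 14/31 of each unit of subsidy.

Consumer share = 14/31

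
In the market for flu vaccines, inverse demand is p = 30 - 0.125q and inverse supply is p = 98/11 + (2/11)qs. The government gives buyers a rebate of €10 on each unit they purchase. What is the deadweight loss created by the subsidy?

Deadweight loss = 4400/27

Pre-subsidy: 30 - 0.125q = 98/11 + (2/11)q gives q* = 1856/27 and p* = 578/27.
With the rebate, buyers effectively pay pb = ps − 10, where ps is the price sellers receive.
On the curves, pb = 30 - 0.125q and ps = 98/11 + (2/11)q; the wedge ps − pb = 10 gives 98/11 + (2/11)q − (30 - 0.125q) = 10, so q' = 304/3.
Then pb = 30 − 0.125·(304/3) = 52/3 and ps = 98/11 + (2/11)·(304/3) = 82/3.
The subsidy expands output by 304/3 − 1856/27 = 880/27 past the efficient level; on those units the gap between marginal cost and willingness to pay runs from 0 up to 10.
DWL = ½ × 10 × 880/27 = 4400/27.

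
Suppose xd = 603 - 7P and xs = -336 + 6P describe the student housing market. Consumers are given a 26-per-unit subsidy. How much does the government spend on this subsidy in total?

Government cost = 4716

Pre-subsidy: 603 - 7P = -336 + 6P gives P* = 939/13, x* = 1266/13.
With the rebate, buyers effectively pay Pb = Ps − 26, where Ps is the price sellers receive.
Demand in terms of Ps becomes xd = 603 − 7(Ps − 26) = 785 - 7Ps. Setting this equal to supply: 785 - 7Ps = -336 + 6Ps, so Ps = 1121/13.
Buyers pay Pb = 1121/13 − 26 = 783/13; x' = -336 + 6·(1121/13) = 2358/13.
Government outlay = subsidy × quantity = 26 × 2358/13 = 4716.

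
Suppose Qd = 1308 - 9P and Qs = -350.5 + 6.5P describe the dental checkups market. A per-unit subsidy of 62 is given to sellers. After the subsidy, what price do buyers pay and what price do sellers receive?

Pre-subsidy: 1308 - 9P = -350.5 + 6.5P gives P* = 107, Q* = 345.
With the subsidy, sellers receive Ps = Pb + 62 for each unit, where Pb is the price buyers pay.
Supply in terms of Pb becomes Qs = -350.5 + 6.5(Pb + 62) = 52.5 + 6.5Pb. Setting this equal to demand: 1308 - 9Pb = 52.5 + 6.5Pb, so Pb = 81.
Sellers receive Ps = 81 + 62 = 143; Q' = 1308 − 9·81 = 579.

Buyers pay 81; sellers receive 143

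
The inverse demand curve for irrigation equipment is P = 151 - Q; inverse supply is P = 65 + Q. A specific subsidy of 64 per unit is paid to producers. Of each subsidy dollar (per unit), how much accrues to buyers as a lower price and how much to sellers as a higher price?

Pre-subsidy: 151 - Q = 65 + Q gives Q* = 43 and P* = 108.
With the subsidy, sellers receive Ps = Pb + 64 for each unit, where Pb is the price buyers pay.
On the curves, Pb = 151 - Q and Ps = 65 + Q; the wedge Ps − Pb = 64 gives 65 + Q − (151 - Q) = 64, so Q' = 75.
Then Pb = 151 − 1·75 = 76 and Ps = 65 + 1·75 = 140.
Buyers' price falls by P* − Pb = 108 − 76 = 32; sellers' price rises by Ps − P* = 140 − 108 = 32.

Buyers gain 32 per unit; sellers gain 32 per unit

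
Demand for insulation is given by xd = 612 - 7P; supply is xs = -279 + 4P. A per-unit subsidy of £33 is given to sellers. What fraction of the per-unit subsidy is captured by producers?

Pre-subsidy: 612 - 7P = -279 + 4P gives P* = 81, x* = 45.
With the subsidy, sellers receive Ps = Pb + 33 for each unit, where Pb is the price buyers pay.
Supply in terms of Pb becomes xs = -279 + 4(Pb + 33) = -147 + 4Pb. Setting this equal to demand: 612 - 7Pb = -147 + 4Pb, so Pb = 69.
Sellers receive Ps = 69 + 33 = 102; x' = 612 − 7·69 = 129.
Buyers' price falls by P* − Pb = 81 − 69 = 12; sellers' price rises by Ps − P* = 102 − 81 = 21.
So producers capture 21/33 = 7/11 of each unit of subsidy.

Producer share = 7/11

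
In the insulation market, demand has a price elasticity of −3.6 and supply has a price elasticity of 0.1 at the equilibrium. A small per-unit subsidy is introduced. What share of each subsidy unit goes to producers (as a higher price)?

Producer share = 36/37

For a small subsidy around the equilibrium, the benefit split depends on the relative slopes, which at a point are proportional to the elasticities.
Buyer share = εs/(εs + |εd|) = 0.1/(0.1 + 3.6) = 1/37; seller share = |εd|/(εs + |εd|) = 36/37.
So producers capture 36/37 of the subsidy.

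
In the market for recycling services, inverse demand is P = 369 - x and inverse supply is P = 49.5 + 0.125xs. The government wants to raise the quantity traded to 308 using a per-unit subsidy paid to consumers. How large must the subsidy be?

At x = 308, from the demand curve buyers pay Pb = 369 − 1·308 = 61; from the supply curve sellers need Ps = 49.5 + 0.125·308 = 88.
The subsidy must fill the gap: s = Ps − Pb = 88 − 61 = 27.

Required subsidy s = 27 per unit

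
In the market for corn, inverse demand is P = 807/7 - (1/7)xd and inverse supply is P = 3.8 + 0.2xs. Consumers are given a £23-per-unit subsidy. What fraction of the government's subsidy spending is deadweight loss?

Pre-subsidy: 807/7 - (1/7)x = 3.8 + 0.2x gives x* = 1951/6 and P* = 413/6.
With the rebate, buyers effectively pay Pb = Ps − 23, where Ps is the price sellers receive.
On the curves, Pb = 807/7 - (1/7)x and Ps = 3.8 + 0.2x; the wedge Ps − Pb = 23 gives 3.8 + 0.2x − (807/7 - (1/7)x) = 23, so x' = 392.25.
Then Pb = 807/7 − (1/7)·392.25 = 59.25 and Ps = 3.8 + 0.2·392.25 = 82.25.
ΔCS = ½(1951/6 + 392.25)(413/6 − 59.25) = 990035/288; ΔPS = ½(1951/6 + 392.25)(82.25 − 413/6) = 1386049/288.
Government spending = 23 × 392.25 = 9021.75.
DWL = ½ × 23 × (392.25 − 1951/6) = 18515/24; fraction = (18515/24) / 9021.75 = 805/9414.

DWL / government spending = 805/9414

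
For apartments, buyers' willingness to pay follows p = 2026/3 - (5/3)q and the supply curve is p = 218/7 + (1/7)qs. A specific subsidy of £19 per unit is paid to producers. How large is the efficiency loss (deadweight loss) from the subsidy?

Deadweight loss = £99.75

Pre-subsidy: 2026/3 - (5/3)q = 218/7 + (1/7)q gives q* = 356 and p* = 82.
With the subsidy, sellers receive ps = pb + 19 for each unit, where pb is the price buyers pay.
On the curves, pb = 2026/3 - (5/3)q and ps = 218/7 + (1/7)q; the wedge ps − pb = 19 gives 218/7 + (1/7)q − (2026/3 - (5/3)q) = 19, so q' = 366.5.
Then pb = 2026/3 − (5/3)·366.5 = 64.5 and ps = 218/7 + (1/7)·366.5 = 83.5.
The subsidy expands output by 366.5 − 356 = 10.5 past the efficient level; on those units the gap between marginal cost and willingness to pay runs from 0 up to 19.
DWL = ½ × 19 × 10.5 = 99.75.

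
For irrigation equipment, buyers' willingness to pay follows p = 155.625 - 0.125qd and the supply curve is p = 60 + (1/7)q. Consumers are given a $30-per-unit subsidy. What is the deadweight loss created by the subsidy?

Deadweight loss = $1680

Pre-subsidy: 155.625 - 0.125q = 60 + (1/7)q gives q* = 357 and p* = 111.
With the rebate, buyers effectively pay pb = ps − 30, where ps is the price sellers receive.
On the curves, pb = 155.625 - 0.125q and ps = 60 + (1/7)q; the wedge ps − pb = 30 gives 60 + (1/7)q − (155.625 - 0.125q) = 30, so q' = 469.
Then pb = 155.625 − 0.125·469 = 97 and ps = 60 + (1/7)·469 = 127.
The subsidy expands output by 469 − 357 = 112 past the efficient level; on those units the gap between marginal cost and willingness to pay runs from 0 up to 30.
DWL = ½ × 30 × 112 = 1680.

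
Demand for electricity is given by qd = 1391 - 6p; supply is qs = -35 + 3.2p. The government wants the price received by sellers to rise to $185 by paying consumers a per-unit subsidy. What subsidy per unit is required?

At a seller price of 185, quantity supplied is -35 + 3.2·185 = 557.
Buyers absorb 557 only when they pay pb with 1391 − 6·pb = 557, i.e. pb = 139.
s = ps − pb = 185 − 139 = 46.

Required subsidy s = $46 per unit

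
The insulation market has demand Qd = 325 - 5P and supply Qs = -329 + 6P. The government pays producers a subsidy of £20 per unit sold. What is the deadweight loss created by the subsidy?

Pre-subsidy: 325 - 5P = -329 + 6P gives P* = 654/11, Q* = 305/11.
With the subsidy, sellers receive Ps = Pb + 20 for each unit, where Pb is the price buyers pay.
Supply in terms of Pb becomes Qs = -329 + 6(Pb + 20) = -209 + 6Pb. Setting this equal to demand: 325 - 5Pb = -209 + 6Pb, so Pb = 534/11.
Sellers receive Ps = 534/11 + 20 = 754/11; Q' = 325 − 5·(534/11) = 905/11.
The subsidy expands output by 905/11 − 305/11 = 600/11 past the efficient level; on those units the gap between marginal cost and willingness to pay runs from 0 up to 20.
DWL = ½ × 20 × 600/11 = 6000/11.

Deadweight loss = 6000/11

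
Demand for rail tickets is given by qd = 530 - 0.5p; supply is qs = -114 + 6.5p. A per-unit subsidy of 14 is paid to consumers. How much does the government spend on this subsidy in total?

Pre-subsidy: 530 - 0.5p = -114 + 6.5p gives p* = 92, q* = 484.
With the rebate, buyers effectively pay pb = ps − 14, where ps is the price sellers receive.
Demand in terms of ps becomes qd = 530 − 0.5(ps − 14) = 537 - 0.5ps. Setting this equal to supply: 537 - 0.5ps = -114 + 6.5ps, so ps = 93.
Buyers pay pb = 93 − 14 = 79; q' = -114 + 6.5·93 = 490.5.
Government outlay = subsidy × quantity = 14 × 490.5 = 6867.

Government cost = 6867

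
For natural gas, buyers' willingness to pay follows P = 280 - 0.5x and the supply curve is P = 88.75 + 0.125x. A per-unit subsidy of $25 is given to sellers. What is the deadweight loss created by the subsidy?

Deadweight loss = $500

Pre-subsidy: 280 - 0.5x = 88.75 + 0.125x gives x* = 306 and P* = 127.
With the subsidy, sellers receive Ps = Pb + 25 for each unit, where Pb is the price buyers pay.
On the curves, Pb = 280 - 0.5x and Ps = 88.75 + 0.125x; the wedge Ps − Pb = 25 gives 88.75 + 0.125x − (280 - 0.5x) = 25, so x' = 346.
Then Pb = 280 − 0.5·346 = 107 and Ps = 88.75 + 0.125·346 = 132.
The subsidy expands output by 346 − 306 = 40 past the efficient level; on those units the gap between marginal cost and willingness to pay runs from 0 up to 25.
DWL = ½ × 25 × 40 = 500.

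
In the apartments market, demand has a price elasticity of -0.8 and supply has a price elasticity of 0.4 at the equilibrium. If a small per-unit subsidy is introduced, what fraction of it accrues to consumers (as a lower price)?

Consumer share = 1/3

For a small subsidy around the equilibrium, the benefit split depends on the relative slopes, which at a point are proportional to the elasticities.
Buyer share = εs/(εs + |εd|) = 0.4/(0.4 + 0.8) = 1/3; seller share = |εd|/(εs + |εd|) = 2/3.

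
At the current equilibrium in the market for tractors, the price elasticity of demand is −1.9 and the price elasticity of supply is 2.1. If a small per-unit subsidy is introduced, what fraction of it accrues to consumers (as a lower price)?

For a small subsidy around the equilibrium, the benefit split depends on the relative slopes, which at a point are proportional to the elasticities.
Buyer share = εs/(εs + |εd|) = 2.1/(2.1 + 1.9) = 0.525; seller share = |εd|/(εs + |εd|) = 0.475.

Consumer share = 0.525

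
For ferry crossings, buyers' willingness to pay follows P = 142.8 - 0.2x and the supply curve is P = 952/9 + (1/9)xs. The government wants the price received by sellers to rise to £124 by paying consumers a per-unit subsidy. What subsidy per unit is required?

Required subsidy s = £14 per unit

At a seller price of 124, quantity supplied is -952 + 9·124 = 164.
Buyers absorb 164 only when they pay Pb = 142.8 − 0.2·164 = 110.
s = Ps − Pb = 124 − 110 = 14.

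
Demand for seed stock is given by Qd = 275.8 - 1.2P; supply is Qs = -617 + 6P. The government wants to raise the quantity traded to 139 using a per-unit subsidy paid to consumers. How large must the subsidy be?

At Q = 139, invert demand for the buyer price: Pb = (275.8 − 139)/1.2 = 114; invert supply for the seller price: Ps = (139 − (-617))/6 = 126.
The subsidy must fill the gap: s = Ps − Pb = 126 − 114 = 12.

Required subsidy s = 12 per unit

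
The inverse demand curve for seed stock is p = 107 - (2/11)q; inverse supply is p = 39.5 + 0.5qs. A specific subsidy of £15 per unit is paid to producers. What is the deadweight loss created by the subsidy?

Pre-subsidy: 107 - (2/11)q = 39.5 + 0.5q gives q* = 99 and p* = 89.
With the subsidy, sellers receive ps = pb + 15 for each unit, where pb is the price buyers pay.
On the curves, pb = 107 - (2/11)q and ps = 39.5 + 0.5q; the wedge ps − pb = 15 gives 39.5 + 0.5q − (107 - (2/11)q) = 15, so q' = 121.
Then pb = 107 − (2/11)·121 = 85 and ps = 39.5 + 0.5·121 = 100.
The subsidy expands output by 121 − 99 = 22 past the efficient level; on those units the gap between marginal cost and willingness to pay runs from 0 up to 15.
DWL = ½ × 15 × 22 = 165.

Deadweight loss = £165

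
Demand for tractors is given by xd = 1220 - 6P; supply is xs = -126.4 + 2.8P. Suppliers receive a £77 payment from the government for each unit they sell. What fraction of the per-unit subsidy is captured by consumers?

Pre-subsidy: 1220 - 6P = -126.4 + 2.8P gives P* = 153, x* = 302.
With the subsidy, sellers receive Ps = Pb + 77 for each unit, where Pb is the price buyers pay.
Supply in terms of Pb becomes xs = -126.4 + 2.8(Pb + 77) = 89.2 + 2.8Pb. Setting this equal to demand: 1220 - 6Pb = 89.2 + 2.8Pb, so Pb = 128.5.
Sellers receive Ps = 128.5 + 77 = 205.5; x' = 1220 − 6·128.5 = 449.
Buyers' price falls by P* − Pb = 153 − 128.5 = 24.5; sellers' price rises by Ps − P* = 205.5 − 153 = 52.5.
So consumers capture 24.5/77 = 7/22 of each unit of subsidy.

Consumer share = 7/22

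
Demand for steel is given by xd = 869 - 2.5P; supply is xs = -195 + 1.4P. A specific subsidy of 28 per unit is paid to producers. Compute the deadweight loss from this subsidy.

Deadweight loss = 13720/39

Pre-subsidy: 869 - 2.5P = -195 + 1.4P gives P* = 10640/39, x* = 7291/39.
With the subsidy, sellers receive Ps = Pb + 28 for each unit, where Pb is the price buyers pay.
Supply in terms of Pb becomes xs = -195 + 1.4(Pb + 28) = -155.8 + 1.4Pb. Setting this equal to demand: 869 - 2.5Pb = -155.8 + 1.4Pb, so Pb = 3416/13.
Sellers receive Ps = 3416/13 + 28 = 3780/13; x' = 869 − 2.5·(3416/13) = 2757/13.
The subsidy expands output by 2757/13 − 7291/39 = 980/39 past the efficient level; on those units the gap between marginal cost and willingness to pay runs from 0 up to 28.
DWL = ½ × 28 × 980/39 = 13720/39.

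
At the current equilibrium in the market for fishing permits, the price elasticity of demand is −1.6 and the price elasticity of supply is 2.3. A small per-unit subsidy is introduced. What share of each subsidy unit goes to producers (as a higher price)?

For a small subsidy around the equilibrium, the benefit split depends on the relative slopes, which at a point are proportional to the elasticities.
Buyer share = εs/(εs + |εd|) = 2.3/(2.3 + 1.6) = 23/39; seller share = |εd|/(εs + |εd|) = 16/39.
So producers capture 16/39 of the subsidy.

Producer share = 16/39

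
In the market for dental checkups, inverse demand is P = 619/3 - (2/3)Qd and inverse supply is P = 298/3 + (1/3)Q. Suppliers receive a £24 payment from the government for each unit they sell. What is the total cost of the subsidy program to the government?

Pre-subsidy: 619/3 - (2/3)Q = 298/3 + (1/3)Q gives Q* = 107 and P* = 135.
With the subsidy, sellers receive Ps = Pb + 24 for each unit, where Pb is the price buyers pay.
On the curves, Pb = 619/3 - (2/3)Q and Ps = 298/3 + (1/3)Q; the wedge Ps − Pb = 24 gives 298/3 + (1/3)Q − (619/3 - (2/3)Q) = 24, so Q' = 131.
Then Pb = 619/3 − (2/3)·131 = 119 and Ps = 298/3 + (1/3)·131 = 143.
Government outlay = subsidy × quantity = 24 × 131 = 3144.

Government cost = £3144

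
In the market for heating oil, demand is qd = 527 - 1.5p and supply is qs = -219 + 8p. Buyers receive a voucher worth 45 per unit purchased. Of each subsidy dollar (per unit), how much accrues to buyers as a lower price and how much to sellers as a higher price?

Buyers gain 720/19 per unit; sellers gain 135/19 per unit

Pre-subsidy: 527 - 1.5p = -219 + 8p gives p* = 1492/19, q* = 7775/19.
With the rebate, buyers effectively pay pb = ps − 45, where ps is the price sellers receive.
Demand in terms of ps becomes qd = 527 − 1.5(ps − 45) = 594.5 - 1.5ps. Setting this equal to supply: 594.5 - 1.5ps = -219 + 8ps, so ps = 1627/19.
Buyers pay pb = 1627/19 − 45 = 772/19; q' = -219 + 8·(1627/19) = 8855/19.
Buyers' price falls by p* − pb = 1492/19 − 772/19 = 720/19; sellers' price rises by ps − p* = 1627/19 − 1492/19 = 135/19.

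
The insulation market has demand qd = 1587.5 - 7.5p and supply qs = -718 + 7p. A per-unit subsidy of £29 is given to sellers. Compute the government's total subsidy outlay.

Pre-subsidy: 1587.5 - 7.5p = -718 + 7p gives p* = 159, q* = 395.
With the subsidy, sellers receive ps = pb + 29 for each unit, where pb is the price buyers pay.
Supply in terms of pb becomes qs = -718 + 7(pb + 29) = -515 + 7pb. Setting this equal to demand: 1587.5 - 7.5pb = -515 + 7pb, so pb = 145.
Sellers receive ps = 145 + 29 = 174; q' = 1587.5 − 7.5·145 = 500.
Government outlay = subsidy × quantity = 29 × 500 = 14500.

Government cost = £14500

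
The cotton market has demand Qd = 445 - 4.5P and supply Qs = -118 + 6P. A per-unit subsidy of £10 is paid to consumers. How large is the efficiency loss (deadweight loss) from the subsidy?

Deadweight loss = 900/7

Pre-subsidy: 445 - 4.5P = -118 + 6P gives P* = 1126/21, Q* = 1426/7.
With the rebate, buyers effectively pay Pb = Ps − 10, where Ps is the price sellers receive.
Demand in terms of Ps becomes Qd = 445 − 4.5(Ps − 10) = 490 - 4.5Ps. Setting this equal to supply: 490 - 4.5Ps = -118 + 6Ps, so Ps = 1216/21.
Buyers pay Pb = 1216/21 − 10 = 1006/21; Q' = -118 + 6·(1216/21) = 1606/7.
The subsidy expands output by 1606/7 − 1426/7 = 180/7 past the efficient level; on those units the gap between marginal cost and willingness to pay runs from 0 up to 10.
DWL = ½ × 10 × 180/7 = 900/7.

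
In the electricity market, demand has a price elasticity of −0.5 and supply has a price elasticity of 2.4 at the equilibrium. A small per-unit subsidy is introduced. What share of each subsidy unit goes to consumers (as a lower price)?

For a small subsidy around the equilibrium, the benefit split depends on the relative slopes, which at a point are proportional to the elasticities.
Buyer share = εs/(εs + |εd|) = 2.4/(2.4 + 0.5) = 24/29; seller share = |εd|/(εs + |εd|) = 5/29.

Consumer share = 24/29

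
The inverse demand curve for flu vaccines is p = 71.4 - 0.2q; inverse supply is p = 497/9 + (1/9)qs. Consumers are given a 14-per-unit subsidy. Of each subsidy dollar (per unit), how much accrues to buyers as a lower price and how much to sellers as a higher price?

Buyers gain 9 per unit; sellers gain 5 per unit

Pre-subsidy: 71.4 - 0.2q = 497/9 + (1/9)q gives q* = 52 and p* = 61.
With the rebate, buyers effectively pay pb = ps − 14, where ps is the price sellers receive.
On the curves, pb = 71.4 - 0.2q and ps = 497/9 + (1/9)q; the wedge ps − pb = 14 gives 497/9 + (1/9)q − (71.4 - 0.2q) = 14, so q' = 97.
Then pb = 71.4 − 0.2·97 = 52 and ps = 497/9 + (1/9)·97 = 66.
Buyers' price falls by p* − pb = 61 − 52 = 9; sellers' price rises by ps − p* = 66 − 61 = 5.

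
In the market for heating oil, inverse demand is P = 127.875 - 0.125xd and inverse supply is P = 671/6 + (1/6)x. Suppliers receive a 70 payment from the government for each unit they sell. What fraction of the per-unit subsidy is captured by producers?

Producer share = 4/7

Pre-subsidy: 127.875 - 0.125x = 671/6 + (1/6)x gives x* = 55 and P* = 121.
With the subsidy, sellers receive Ps = Pb + 70 for each unit, where Pb is the price buyers pay.
On the curves, Pb = 127.875 - 0.125x and Ps = 671/6 + (1/6)x; the wedge Ps − Pb = 70 gives 671/6 + (1/6)x − (127.875 - 0.125x) = 70, so x' = 295.
Then Pb = 127.875 − 0.125·295 = 91 and Ps = 671/6 + (1/6)·295 = 161.
Buyers' price falls by P* − Pb = 121 − 91 = 30; sellers' price rises by Ps − P* = 161 − 121 = 40.
So producers capture 40/70 = 4/7 of each unit of subsidy.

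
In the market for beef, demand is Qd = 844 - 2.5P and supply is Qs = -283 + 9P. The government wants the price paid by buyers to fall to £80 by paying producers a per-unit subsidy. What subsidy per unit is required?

Required subsidy s = £23 per unit

At a buyer price of 80, quantity demanded is 844 − 2.5·80 = 644.
Sellers supply 644 only when they receive Ps with -283 + 9·Ps = 644, i.e. Ps = 103.
s = Ps − Pb = 103 − 80 = 23.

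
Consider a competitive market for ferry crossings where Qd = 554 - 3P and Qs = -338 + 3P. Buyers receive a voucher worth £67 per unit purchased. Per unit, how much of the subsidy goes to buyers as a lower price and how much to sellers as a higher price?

Buyers gain £33.5 per unit; sellers gain £33.5 per unit

Pre-subsidy: 554 - 3P = -338 + 3P gives P* = 446/3, Q* = 108.
With the rebate, buyers effectively pay Pb = Ps − 67, where Ps is the price sellers receive.
Demand in terms of Ps becomes Qd = 554 − 3(Ps − 67) = 755 - 3Ps. Setting this equal to supply: 755 - 3Ps = -338 + 3Ps, so Ps = 1093/6.
Buyers pay Pb = 1093/6 − 67 = 691/6; Q' = -338 + 3·(1093/6) = 208.5.
Buyers' price falls by P* − Pb = 446/3 − 691/6 = 33.5; sellers' price rises by Ps − P* = 1093/6 − 446/3 = 33.5.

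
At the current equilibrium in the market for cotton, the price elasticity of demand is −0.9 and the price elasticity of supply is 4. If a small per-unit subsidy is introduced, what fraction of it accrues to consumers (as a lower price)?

For a small subsidy around the equilibrium, the benefit split depends on the relative slopes, which at a point are proportional to the elasticities.
Buyer share = εs/(εs + |εd|) = 4/(4 + 0.9) = 40/49; seller share = |εd|/(εs + |εd|) = 9/49.

Consumer share = 40/49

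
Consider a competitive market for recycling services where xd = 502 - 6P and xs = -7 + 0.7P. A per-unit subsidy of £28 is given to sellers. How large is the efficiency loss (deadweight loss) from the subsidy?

Pre-subsidy: 502 - 6P = -7 + 0.7P gives P* = 5090/67, x* = 3094/67.
With the subsidy, sellers receive Ps = Pb + 28 for each unit, where Pb is the price buyers pay.
Supply in terms of Pb becomes xs = -7 + 0.7(Pb + 28) = 12.6 + 0.7Pb. Setting this equal to demand: 502 - 6Pb = 12.6 + 0.7Pb, so Pb = 4894/67.
Sellers receive Ps = 4894/67 + 28 = 6770/67; x' = 502 − 6·(4894/67) = 4270/67.
The subsidy expands output by 4270/67 − 3094/67 = 1176/67 past the efficient level; on those units the gap between marginal cost and willingness to pay runs from 0 up to 28.
DWL = ½ × 28 × 1176/67 = 16464/67.

Deadweight loss = 16464/67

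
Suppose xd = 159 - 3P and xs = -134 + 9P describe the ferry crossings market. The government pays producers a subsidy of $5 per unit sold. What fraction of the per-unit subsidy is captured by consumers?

Consumer share = 0.75

Pre-subsidy: 159 - 3P = -134 + 9P gives P* = 293/12, x* = 85.75.
With the subsidy, sellers receive Ps = Pb + 5 for each unit, where Pb is the price buyers pay.
Supply in terms of Pb becomes xs = -134 + 9(Pb + 5) = -89 + 9Pb. Setting this equal to demand: 159 - 3Pb = -89 + 9Pb, so Pb = 62/3.
Sellers receive Ps = 62/3 + 5 = 77/3; x' = 159 − 3·(62/3) = 97.
Buyers' price falls by P* − Pb = 293/12 − 62/3 = 3.75; sellers' price rises by Ps − P* = 77/3 − 293/12 = 1.25.
So consumers capture 3.75/5 = 0.75 of each unit of subsidy.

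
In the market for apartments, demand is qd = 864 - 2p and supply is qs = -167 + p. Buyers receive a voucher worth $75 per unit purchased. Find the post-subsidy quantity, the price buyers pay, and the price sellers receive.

Pre-subsidy: 864 - 2p = -167 + p gives p* = 1031/3, q* = 530/3.
With the rebate, buyers effectively pay pb = ps − 75, where ps is the price sellers receive.
Demand in terms of ps becomes qd = 864 − 2(ps − 75) = 1014 - 2ps. Setting this equal to supply: 1014 - 2ps = -167 + ps, so ps = 1181/3.
Buyers pay pb = 1181/3 − 75 = 956/3; q' = -167 + 1·(1181/3) = 680/3.

q' = 680/3; buyers pay 956/3; sellers receive 1181/3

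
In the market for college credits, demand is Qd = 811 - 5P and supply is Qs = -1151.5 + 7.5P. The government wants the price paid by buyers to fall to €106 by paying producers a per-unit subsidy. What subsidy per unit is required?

Required subsidy s = €85 per unit

At a buyer price of 106, quantity demanded is 811 − 5·106 = 281.
Sellers supply 281 only when they receive Ps with -1151.5 + 7.5·Ps = 281, i.e. Ps = 191.
s = Ps − Pb = 191 − 106 = 85.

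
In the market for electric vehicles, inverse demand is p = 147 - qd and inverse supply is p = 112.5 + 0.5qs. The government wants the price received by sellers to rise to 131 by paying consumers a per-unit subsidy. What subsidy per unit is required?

Required subsidy s = 21 per unit

At a seller price of 131, quantity supplied is -225 + 2·131 = 37.
Buyers absorb 37 only when they pay pb = 147 − 1·37 = 110.
s = ps − pb = 131 − 110 = 21.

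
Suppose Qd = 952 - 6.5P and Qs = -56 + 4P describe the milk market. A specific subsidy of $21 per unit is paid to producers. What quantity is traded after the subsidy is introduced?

Q' = 380

Pre-subsidy: 952 - 6.5P = -56 + 4P gives P* = 96, Q* = 328.
With the subsidy, sellers receive Ps = Pb + 21 for each unit, where Pb is the price buyers pay.
Supply in terms of Pb becomes Qs = -56 + 4(Pb + 21) = 28 + 4Pb. Setting this equal to demand: 952 - 6.5Pb = 28 + 4Pb, so Pb = 88.
Sellers receive Ps = 88 + 21 = 109; Q' = 952 − 6.5·88 = 380.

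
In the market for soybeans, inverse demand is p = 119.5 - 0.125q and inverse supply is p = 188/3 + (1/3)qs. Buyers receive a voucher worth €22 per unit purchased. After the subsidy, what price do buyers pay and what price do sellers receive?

Pre-subsidy: 119.5 - 0.125q = 188/3 + (1/3)q gives q* = 124 and p* = 104.
With the rebate, buyers effectively pay pb = ps − 22, where ps is the price sellers receive.
On the curves, pb = 119.5 - 0.125q and ps = 188/3 + (1/3)q; the wedge ps − pb = 22 gives 188/3 + (1/3)q − (119.5 - 0.125q) = 22, so q' = 172.
Then pb = 119.5 − 0.125·172 = 98 and ps = 188/3 + (1/3)·172 = 120.

Buyers pay €98; sellers receive €120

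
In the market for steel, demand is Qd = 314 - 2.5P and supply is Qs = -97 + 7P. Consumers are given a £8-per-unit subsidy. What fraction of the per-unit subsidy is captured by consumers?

Pre-subsidy: 314 - 2.5P = -97 + 7P gives P* = 822/19, Q* = 3911/19.
With the rebate, buyers effectively pay Pb = Ps − 8, where Ps is the price sellers receive.
Demand in terms of Ps becomes Qd = 314 − 2.5(Ps − 8) = 334 - 2.5Ps. Setting this equal to supply: 334 - 2.5Ps = -97 + 7Ps, so Ps = 862/19.
Buyers pay Pb = 862/19 − 8 = 710/19; Q' = -97 + 7·(862/19) = 4191/19.
Buyers' price falls by P* − Pb = 822/19 − 710/19 = 112/19; sellers' price rises by Ps − P* = 862/19 − 822/19 = 40/19.
So consumers capture (112/19)/8 = 14/19 of each unit of subsidy.

Consumer share = 14/19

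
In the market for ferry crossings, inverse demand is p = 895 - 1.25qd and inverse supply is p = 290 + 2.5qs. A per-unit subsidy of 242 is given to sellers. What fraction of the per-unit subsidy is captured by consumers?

Pre-subsidy: 895 - 1.25q = 290 + 2.5q gives q* = 484/3 and p* = 2080/3.
With the subsidy, sellers receive ps = pb + 242 for each unit, where pb is the price buyers pay.
On the curves, pb = 895 - 1.25q and ps = 290 + 2.5q; the wedge ps − pb = 242 gives 290 + 2.5q − (895 - 1.25q) = 242, so q' = 3388/15.
Then pb = 895 − 1.25·(3388/15) = 1838/3 and ps = 290 + 2.5·(3388/15) = 2564/3.
Buyers' price falls by p* − pb = 2080/3 − 1838/3 = 242/3; sellers' price rises by ps − p* = 2564/3 − 2080/3 = 484/3.
So consumers capture (242/3)/242 = 1/3 of each unit of subsidy.

Consumer share = 1/3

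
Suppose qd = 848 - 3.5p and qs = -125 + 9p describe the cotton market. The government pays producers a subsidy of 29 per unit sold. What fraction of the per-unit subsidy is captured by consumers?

Pre-subsidy: 848 - 3.5p = -125 + 9p gives p* = 77.84, q* = 575.56.
With the subsidy, sellers receive ps = pb + 29 for each unit, where pb is the price buyers pay.
Supply in terms of pb becomes qs = -125 + 9(pb + 29) = 136 + 9pb. Setting this equal to demand: 848 - 3.5pb = 136 + 9pb, so pb = 56.96.
Sellers receive ps = 56.96 + 29 = 85.96; q' = 848 − 3.5·56.96 = 648.64.
Buyers' price falls by p* − pb = 77.84 − 56.96 = 20.88; sellers' price rises by ps − p* = 85.96 − 77.84 = 8.12.
So consumers capture 20.88/29 = 0.72 of each unit of subsidy.

Consumer share = 0.72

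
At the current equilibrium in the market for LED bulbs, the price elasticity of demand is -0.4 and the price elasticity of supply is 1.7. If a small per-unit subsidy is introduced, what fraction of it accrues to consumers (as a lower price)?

For a small subsidy around the equilibrium, the benefit split depends on the relative slopes, which at a point are proportional to the elasticities.
Buyer share = εs/(εs + |εd|) = 1.7/(1.7 + 0.4) = 17/21; seller share = |εd|/(εs + |εd|) = 4/21.

Consumer share = 17/21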